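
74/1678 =37/839 = 0.04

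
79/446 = 79/446 = 0.18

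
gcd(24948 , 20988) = 396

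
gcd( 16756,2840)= 284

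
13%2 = 1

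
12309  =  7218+5091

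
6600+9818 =16418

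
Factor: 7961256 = 2^3 * 3^2*110573^1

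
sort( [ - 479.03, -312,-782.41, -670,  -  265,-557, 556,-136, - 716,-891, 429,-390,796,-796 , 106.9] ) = [-891, - 796,-782.41,-716,-670, - 557 , - 479.03, - 390, - 312, - 265, - 136,106.9,429,556,796]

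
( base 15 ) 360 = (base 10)765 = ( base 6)3313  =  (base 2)1011111101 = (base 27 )119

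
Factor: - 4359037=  - 19^1 * 229423^1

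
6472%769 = 320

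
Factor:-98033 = - 13^1*7541^1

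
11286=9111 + 2175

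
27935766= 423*66042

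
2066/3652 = 1033/1826=0.57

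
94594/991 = 94594/991 =95.45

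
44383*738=32754654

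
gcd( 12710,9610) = 310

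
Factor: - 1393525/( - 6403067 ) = 5^2*7^1*11^( - 1)*17^( - 1) * 97^( - 1)*353^( - 1 )*7963^1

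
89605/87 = 89605/87 = 1029.94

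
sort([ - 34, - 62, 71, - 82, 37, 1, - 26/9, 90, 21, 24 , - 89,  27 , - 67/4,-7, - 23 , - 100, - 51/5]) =[ - 100, - 89, - 82 ,-62, - 34, - 23,  -  67/4, - 51/5, - 7,-26/9, 1,21,24,27,37,71,90 ]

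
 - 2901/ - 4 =2901/4 = 725.25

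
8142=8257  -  115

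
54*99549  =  5375646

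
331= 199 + 132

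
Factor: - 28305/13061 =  - 3^2*5^1*17^1*353^( - 1)= -765/353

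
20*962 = 19240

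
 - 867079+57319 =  - 809760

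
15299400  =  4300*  3558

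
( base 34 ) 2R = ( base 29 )38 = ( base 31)32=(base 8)137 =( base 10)95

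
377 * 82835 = 31228795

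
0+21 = 21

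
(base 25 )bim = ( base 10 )7347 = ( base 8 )16263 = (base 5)213342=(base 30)84R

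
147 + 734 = 881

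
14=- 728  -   -742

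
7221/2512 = 7221/2512 = 2.87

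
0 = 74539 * 0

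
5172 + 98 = 5270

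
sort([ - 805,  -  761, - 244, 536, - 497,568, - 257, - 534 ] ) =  [ - 805,  -  761,  -  534,- 497,-257 ,-244,536,568]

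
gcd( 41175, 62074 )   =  1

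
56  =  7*8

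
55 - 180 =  -125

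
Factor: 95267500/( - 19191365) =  - 19053500/3838273= -  2^2 * 5^3*53^1 * 467^( - 1 )*719^1*8219^( - 1 ) 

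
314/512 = 157/256= 0.61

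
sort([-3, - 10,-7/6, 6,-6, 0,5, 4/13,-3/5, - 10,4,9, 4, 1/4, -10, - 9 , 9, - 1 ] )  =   [-10,  -  10, - 10,-9, - 6,-3,-7/6, -1,- 3/5 , 0 , 1/4, 4/13,  4,4,  5, 6, 9, 9] 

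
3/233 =3/233 = 0.01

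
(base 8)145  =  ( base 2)1100101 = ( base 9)122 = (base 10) 101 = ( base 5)401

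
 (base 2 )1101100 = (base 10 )108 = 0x6C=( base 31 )3F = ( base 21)53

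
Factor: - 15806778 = -2^1 * 3^1 *13^1*191^1*1061^1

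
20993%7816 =5361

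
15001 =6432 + 8569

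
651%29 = 13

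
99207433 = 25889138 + 73318295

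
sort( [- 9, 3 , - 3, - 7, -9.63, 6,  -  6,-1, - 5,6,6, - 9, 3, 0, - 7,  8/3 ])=[  -  9.63, - 9,  -  9 , - 7,  -  7, -6, - 5,-3, - 1,0,8/3,3,  3,6,6,6 ]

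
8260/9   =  917 + 7/9 = 917.78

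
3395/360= 679/72 = 9.43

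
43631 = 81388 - 37757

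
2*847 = 1694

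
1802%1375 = 427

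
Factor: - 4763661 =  - 3^1*7^1*19^1*11939^1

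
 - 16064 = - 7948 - 8116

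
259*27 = 6993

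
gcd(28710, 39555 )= 45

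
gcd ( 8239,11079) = 1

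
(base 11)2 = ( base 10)2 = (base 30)2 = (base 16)2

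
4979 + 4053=9032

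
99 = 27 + 72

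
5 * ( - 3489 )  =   - 17445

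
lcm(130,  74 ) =4810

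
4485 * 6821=30592185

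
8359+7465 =15824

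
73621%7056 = 3061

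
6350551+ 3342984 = 9693535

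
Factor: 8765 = 5^1*1753^1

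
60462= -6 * ( - 10077)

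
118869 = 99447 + 19422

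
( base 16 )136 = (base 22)e2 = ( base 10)310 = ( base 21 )EG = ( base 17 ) 114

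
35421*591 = 20933811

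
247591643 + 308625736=556217379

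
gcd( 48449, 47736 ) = 1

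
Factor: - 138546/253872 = -179/328 = -2^(-3)*41^ (  -  1 )*179^1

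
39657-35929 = 3728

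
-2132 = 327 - 2459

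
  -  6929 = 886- 7815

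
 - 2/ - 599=2/599 = 0.00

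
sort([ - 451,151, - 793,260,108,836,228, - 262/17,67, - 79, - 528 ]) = [-793, - 528, - 451, - 79,-262/17,67, 108,151,228,260 , 836] 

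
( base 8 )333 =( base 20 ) aj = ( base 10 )219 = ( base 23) 9C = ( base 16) DB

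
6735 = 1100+5635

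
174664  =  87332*2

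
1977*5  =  9885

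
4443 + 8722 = 13165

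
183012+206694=389706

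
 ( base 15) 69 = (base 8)143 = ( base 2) 1100011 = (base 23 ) 47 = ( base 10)99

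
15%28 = 15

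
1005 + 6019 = 7024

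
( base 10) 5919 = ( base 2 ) 1011100011111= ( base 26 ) 8JH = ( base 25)9bj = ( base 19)G7A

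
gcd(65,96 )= 1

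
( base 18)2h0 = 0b1110111010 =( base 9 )1270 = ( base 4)32322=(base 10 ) 954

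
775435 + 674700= 1450135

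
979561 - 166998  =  812563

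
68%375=68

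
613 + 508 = 1121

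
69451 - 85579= - 16128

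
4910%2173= 564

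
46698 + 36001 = 82699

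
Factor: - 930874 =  - 2^1*7^1*66491^1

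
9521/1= 9521 = 9521.00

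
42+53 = 95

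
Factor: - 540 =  - 2^2 * 3^3*5^1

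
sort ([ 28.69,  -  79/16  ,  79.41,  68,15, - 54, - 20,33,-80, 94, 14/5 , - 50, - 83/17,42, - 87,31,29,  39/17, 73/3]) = [-87, - 80, - 54 , - 50, - 20, -79/16, - 83/17,39/17,14/5,15, 73/3,28.69,29,31,33,42,68,79.41,94]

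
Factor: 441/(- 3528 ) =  - 1/8= -2^(-3)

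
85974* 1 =85974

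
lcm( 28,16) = 112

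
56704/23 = 2465  +  9/23 = 2465.39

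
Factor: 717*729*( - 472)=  - 246711096 = - 2^3*3^7*59^1*239^1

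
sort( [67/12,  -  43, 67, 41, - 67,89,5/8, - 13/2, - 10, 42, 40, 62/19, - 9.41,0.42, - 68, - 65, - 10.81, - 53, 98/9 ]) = [ - 68, - 67, - 65, - 53, - 43, - 10.81, - 10, - 9.41, - 13/2,0.42, 5/8, 62/19, 67/12,  98/9,40,41, 42, 67,89]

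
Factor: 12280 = 2^3 * 5^1*307^1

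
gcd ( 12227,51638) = 1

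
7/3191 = 7/3191= 0.00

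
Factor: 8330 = 2^1*5^1 * 7^2 * 17^1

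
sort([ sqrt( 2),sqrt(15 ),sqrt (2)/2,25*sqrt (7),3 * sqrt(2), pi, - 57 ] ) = [ - 57,  sqrt(2)/2, sqrt( 2),pi,sqrt(15 ),3*sqrt( 2),25 * sqrt( 7)]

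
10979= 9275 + 1704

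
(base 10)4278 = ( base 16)10b6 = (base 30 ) 4mi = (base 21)9EF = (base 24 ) 7a6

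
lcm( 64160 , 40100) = 320800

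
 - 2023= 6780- 8803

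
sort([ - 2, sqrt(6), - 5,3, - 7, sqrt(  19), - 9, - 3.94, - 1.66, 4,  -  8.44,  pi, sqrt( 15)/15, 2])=[ - 9, - 8.44  , - 7,- 5, - 3.94, - 2 ,-1.66,  sqrt ( 15)/15,2, sqrt(6), 3,pi, 4,sqrt ( 19 )]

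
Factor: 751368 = 2^3*3^1*31307^1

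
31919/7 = 4559 + 6/7 = 4559.86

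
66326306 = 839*79054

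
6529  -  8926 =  - 2397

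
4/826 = 2/413  =  0.00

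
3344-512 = 2832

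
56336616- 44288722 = 12047894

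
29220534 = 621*47054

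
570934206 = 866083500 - 295149294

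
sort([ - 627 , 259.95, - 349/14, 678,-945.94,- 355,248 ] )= [-945.94, - 627,-355, - 349/14,248,259.95,678] 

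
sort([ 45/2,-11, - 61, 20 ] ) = [-61, - 11,20,45/2] 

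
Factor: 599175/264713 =3^2*5^2*97^(-1)*2663^1*2729^( - 1)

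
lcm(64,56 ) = 448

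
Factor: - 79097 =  - 19^1*23^1*181^1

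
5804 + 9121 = 14925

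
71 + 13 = 84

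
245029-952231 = -707202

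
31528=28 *1126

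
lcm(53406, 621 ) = 53406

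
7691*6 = 46146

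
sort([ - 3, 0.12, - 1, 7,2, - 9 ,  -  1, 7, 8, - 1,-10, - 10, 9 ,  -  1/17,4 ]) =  [ - 10, - 10 ,  -  9, - 3, - 1 ,  -  1,  -  1, - 1/17,0.12,  2,4 , 7, 7 , 8,9]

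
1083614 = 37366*29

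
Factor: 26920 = 2^3*5^1*673^1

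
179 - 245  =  -66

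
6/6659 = 6/6659 = 0.00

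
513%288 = 225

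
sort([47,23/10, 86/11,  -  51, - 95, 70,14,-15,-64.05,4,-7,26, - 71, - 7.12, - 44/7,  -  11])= [ - 95, - 71, - 64.05,-51, - 15, - 11, - 7.12, - 7, - 44/7,  23/10,4, 86/11, 14,26, 47, 70]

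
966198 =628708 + 337490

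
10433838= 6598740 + 3835098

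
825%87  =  42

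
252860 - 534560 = -281700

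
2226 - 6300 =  - 4074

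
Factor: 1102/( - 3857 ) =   -  2^1 *7^(-1) = - 2/7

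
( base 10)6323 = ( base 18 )1195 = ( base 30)70N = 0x18B3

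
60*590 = 35400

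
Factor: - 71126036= - 2^2*17781509^1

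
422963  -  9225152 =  - 8802189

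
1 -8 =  - 7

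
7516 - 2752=4764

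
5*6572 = 32860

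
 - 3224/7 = - 3224/7 = - 460.57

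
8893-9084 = - 191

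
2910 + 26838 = 29748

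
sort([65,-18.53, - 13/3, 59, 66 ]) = [ - 18.53 , - 13/3 , 59, 65, 66 ] 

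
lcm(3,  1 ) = 3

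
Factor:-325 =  - 5^2 *13^1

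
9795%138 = 135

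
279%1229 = 279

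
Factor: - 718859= -31^1*23189^1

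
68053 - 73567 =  - 5514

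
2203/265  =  2203/265 = 8.31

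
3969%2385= 1584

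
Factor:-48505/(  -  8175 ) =3^( - 1) * 5^( - 1)*89^1= 89/15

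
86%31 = 24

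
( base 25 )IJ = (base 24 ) JD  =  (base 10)469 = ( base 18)181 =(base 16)1D5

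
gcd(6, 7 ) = 1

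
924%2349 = 924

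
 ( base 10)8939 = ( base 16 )22EB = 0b10001011101011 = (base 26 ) D5L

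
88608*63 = 5582304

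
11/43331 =11/43331 = 0.00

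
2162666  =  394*5489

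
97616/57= 1712 + 32/57 = 1712.56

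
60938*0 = 0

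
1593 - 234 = 1359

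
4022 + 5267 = 9289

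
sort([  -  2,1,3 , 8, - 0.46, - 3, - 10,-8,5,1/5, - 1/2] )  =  [ -10,-8, - 3,-2, - 1/2,- 0.46, 1/5, 1, 3, 5,8 ]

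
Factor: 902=2^1*11^1*41^1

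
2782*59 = 164138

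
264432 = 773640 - 509208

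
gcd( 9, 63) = 9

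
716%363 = 353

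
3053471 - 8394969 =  - 5341498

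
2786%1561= 1225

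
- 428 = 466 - 894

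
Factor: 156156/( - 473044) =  - 3^1*7^1*13^1 * 827^ (  -  1 ) = -273/827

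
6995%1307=460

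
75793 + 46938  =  122731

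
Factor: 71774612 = 2^2*7^2*13^1*17^1*1657^1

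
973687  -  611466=362221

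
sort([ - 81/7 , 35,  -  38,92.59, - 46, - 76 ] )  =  [ - 76,-46, - 38, - 81/7, 35,  92.59]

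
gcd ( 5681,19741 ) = 19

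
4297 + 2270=6567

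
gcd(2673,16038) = 2673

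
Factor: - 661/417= - 3^( - 1)*139^ ( - 1)*661^1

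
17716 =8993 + 8723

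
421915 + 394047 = 815962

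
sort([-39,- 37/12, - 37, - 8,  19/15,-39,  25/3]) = [  -  39,  -  39, - 37, - 8, - 37/12,19/15,25/3]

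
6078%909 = 624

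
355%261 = 94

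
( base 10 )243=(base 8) 363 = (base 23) AD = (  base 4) 3303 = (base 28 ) 8J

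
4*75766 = 303064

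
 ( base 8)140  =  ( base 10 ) 96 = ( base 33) 2U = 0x60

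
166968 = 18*9276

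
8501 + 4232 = 12733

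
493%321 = 172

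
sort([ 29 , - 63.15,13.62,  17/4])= [ - 63.15,17/4,  13.62, 29 ]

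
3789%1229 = 102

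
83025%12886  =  5709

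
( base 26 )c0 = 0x138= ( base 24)d0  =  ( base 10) 312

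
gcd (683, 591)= 1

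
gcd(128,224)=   32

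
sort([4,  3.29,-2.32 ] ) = [-2.32,3.29, 4]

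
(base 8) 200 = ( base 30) 48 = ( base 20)68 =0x80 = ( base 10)128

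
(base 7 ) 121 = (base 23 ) 2i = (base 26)2C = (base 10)64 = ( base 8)100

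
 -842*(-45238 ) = 38090396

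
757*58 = 43906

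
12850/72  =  178 + 17/36=178.47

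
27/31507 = 27/31507 = 0.00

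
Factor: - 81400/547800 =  - 3^( - 1 )*37^1*83^( - 1) = - 37/249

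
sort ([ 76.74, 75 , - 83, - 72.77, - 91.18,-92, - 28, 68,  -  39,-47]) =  [ - 92, - 91.18, - 83, - 72.77 , -47,-39,  -  28,68, 75,  76.74]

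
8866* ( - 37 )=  - 328042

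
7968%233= 46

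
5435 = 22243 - 16808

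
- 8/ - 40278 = 4/20139 = 0.00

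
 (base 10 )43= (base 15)2d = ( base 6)111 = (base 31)1c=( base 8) 53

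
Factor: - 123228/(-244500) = 3^2*5^(  -  3 )*7^1 = 63/125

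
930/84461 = 930/84461 = 0.01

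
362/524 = 181/262 = 0.69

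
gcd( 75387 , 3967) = 1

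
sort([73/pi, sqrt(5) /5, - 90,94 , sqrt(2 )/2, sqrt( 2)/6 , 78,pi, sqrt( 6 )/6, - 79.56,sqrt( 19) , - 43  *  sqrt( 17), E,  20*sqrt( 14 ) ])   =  [ - 43*sqrt(17),-90, - 79.56 , sqrt( 2 )/6, sqrt( 6 )/6,sqrt(5 )/5, sqrt (2 )/2, E, pi, sqrt( 19 ), 73/pi, 20*sqrt( 14), 78,94 ]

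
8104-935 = 7169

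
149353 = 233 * 641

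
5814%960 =54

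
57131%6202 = 1313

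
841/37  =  841/37 = 22.73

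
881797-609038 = 272759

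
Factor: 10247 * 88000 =2^6*5^3*11^1*10247^1 = 901736000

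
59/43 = 59/43 = 1.37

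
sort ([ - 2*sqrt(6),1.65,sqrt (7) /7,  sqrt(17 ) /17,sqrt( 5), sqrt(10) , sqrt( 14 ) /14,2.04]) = [-2*sqrt( 6),sqrt ( 17) /17, sqrt( 14 ) /14,sqrt(7) /7,1.65, 2.04,sqrt( 5 ),sqrt( 10 )]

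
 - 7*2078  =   - 14546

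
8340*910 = 7589400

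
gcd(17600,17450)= 50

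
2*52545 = 105090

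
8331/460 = 8331/460  =  18.11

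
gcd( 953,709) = 1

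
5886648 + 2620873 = 8507521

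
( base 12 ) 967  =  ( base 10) 1375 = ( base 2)10101011111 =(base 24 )297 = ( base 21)32a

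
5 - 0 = 5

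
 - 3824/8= -478 = - 478.00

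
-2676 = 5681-8357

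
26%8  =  2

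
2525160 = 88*28695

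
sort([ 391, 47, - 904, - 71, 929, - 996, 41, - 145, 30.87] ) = [  -  996,-904,-145, - 71,30.87,  41,  47,391 , 929 ] 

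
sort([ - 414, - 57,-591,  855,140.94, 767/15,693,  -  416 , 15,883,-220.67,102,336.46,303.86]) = [ - 591,-416, - 414, - 220.67 ,-57,15, 767/15, 102 , 140.94, 303.86, 336.46 , 693, 855, 883]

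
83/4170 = 83/4170 = 0.02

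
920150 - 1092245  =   - 172095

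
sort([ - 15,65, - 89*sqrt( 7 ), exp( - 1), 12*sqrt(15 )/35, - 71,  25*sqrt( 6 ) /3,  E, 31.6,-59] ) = [ - 89*sqrt( 7), - 71, - 59, - 15, exp( - 1), 12*sqrt(15)/35, E, 25 * sqrt( 6)/3,31.6, 65] 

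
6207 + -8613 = -2406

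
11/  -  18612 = -1/1692= - 0.00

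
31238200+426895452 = 458133652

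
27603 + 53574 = 81177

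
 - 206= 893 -1099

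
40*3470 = 138800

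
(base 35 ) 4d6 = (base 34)4ln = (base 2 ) 1010011110001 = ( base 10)5361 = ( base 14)1d4d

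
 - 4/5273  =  - 1 + 5269/5273 = - 0.00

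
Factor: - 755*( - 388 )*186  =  54486840 = 2^3*3^1*5^1*31^1*97^1*151^1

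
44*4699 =206756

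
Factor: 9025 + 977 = 2^1 *3^1*1667^1 = 10002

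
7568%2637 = 2294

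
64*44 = 2816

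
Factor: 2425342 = 2^1*1212671^1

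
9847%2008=1815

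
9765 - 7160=2605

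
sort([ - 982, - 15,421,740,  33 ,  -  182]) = [ - 982, - 182, - 15,33,  421,740]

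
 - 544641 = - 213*2557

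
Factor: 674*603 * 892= 2^3*3^2*67^1*223^1*337^1 = 362528424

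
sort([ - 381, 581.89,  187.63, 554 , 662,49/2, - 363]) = [ - 381, - 363, 49/2, 187.63,554, 581.89, 662] 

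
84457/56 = 1508 + 9/56 = 1508.16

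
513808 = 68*7556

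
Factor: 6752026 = 2^1* 17^1 * 198589^1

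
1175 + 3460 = 4635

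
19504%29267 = 19504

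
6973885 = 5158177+1815708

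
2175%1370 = 805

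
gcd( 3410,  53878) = 682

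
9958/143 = 69 + 7/11 = 69.64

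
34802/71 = 490 + 12/71 = 490.17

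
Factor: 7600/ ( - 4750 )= -2^3*5^(-1) = - 8/5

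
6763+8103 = 14866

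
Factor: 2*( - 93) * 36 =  -6696=   - 2^3*3^3 *31^1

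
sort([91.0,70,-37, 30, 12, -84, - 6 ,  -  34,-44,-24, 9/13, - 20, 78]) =[- 84, - 44, - 37,-34 , - 24, - 20,- 6,9/13, 12 , 30,70 , 78, 91.0 ] 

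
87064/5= 17412+4/5 = 17412.80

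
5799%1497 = 1308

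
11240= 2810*4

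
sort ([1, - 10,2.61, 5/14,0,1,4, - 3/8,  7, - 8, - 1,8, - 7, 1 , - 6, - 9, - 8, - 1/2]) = [ - 10, - 9, - 8, - 8, - 7, - 6,-1,- 1/2,-3/8,0,5/14,1,1 , 1,2.61,4,7,8 ] 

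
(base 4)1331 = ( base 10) 125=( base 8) 175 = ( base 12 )A5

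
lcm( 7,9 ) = 63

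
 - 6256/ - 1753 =3 + 997/1753 =3.57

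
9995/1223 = 9995/1223 = 8.17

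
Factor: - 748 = - 2^2*11^1*17^1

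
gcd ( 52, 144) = 4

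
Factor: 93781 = 191^1*491^1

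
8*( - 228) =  - 1824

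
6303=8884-2581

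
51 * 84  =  4284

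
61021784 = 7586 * 8044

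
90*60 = 5400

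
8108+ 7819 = 15927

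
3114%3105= 9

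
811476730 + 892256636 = 1703733366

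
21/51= 7/17 = 0.41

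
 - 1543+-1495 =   -  3038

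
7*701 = 4907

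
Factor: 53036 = 2^2*13259^1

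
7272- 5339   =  1933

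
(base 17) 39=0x3c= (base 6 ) 140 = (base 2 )111100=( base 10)60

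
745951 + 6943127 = 7689078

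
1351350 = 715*1890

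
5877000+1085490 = 6962490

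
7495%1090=955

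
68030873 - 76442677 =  - 8411804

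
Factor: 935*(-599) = -5^1*11^1*17^1*599^1 = - 560065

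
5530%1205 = 710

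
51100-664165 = -613065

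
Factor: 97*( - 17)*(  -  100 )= 164900 = 2^2*5^2*17^1*97^1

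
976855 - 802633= 174222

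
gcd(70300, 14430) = 370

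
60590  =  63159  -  2569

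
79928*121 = 9671288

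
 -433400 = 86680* (-5)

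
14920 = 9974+4946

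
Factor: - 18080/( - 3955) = 32/7 =2^5*7^( - 1) 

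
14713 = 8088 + 6625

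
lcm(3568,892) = 3568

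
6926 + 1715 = 8641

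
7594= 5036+2558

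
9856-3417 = 6439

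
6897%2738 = 1421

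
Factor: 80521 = 7^1*11503^1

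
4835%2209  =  417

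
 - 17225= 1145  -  18370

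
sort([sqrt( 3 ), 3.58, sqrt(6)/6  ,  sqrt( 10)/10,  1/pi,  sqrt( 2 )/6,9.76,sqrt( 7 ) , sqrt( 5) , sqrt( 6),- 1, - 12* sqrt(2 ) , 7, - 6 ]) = [ - 12*sqrt(2), - 6, - 1 , sqrt( 2 ) /6, sqrt( 10 )/10,1/pi , sqrt (6 ) /6,sqrt ( 3 ),  sqrt( 5 ), sqrt( 6 ),sqrt(  7 ) , 3.58, 7,9.76]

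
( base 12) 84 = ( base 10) 100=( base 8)144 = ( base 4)1210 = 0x64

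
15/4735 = 3/947 = 0.00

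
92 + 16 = 108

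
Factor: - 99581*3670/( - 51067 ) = 365462270/51067 = 2^1*5^1*223^( - 1) * 229^( - 1)*367^1*99581^1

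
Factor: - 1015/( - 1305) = 7/9  =  3^(-2 )*7^1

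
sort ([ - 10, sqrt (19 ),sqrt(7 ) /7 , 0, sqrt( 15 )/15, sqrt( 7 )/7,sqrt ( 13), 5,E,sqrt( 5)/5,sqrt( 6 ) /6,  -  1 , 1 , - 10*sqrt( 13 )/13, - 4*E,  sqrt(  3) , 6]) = [ - 4*E, - 10, - 10*sqrt(13)/13, - 1,0, sqrt (15)/15, sqrt ( 7)/7, sqrt( 7)/7,sqrt( 6) /6,sqrt ( 5 ) /5,1, sqrt (3),E , sqrt ( 13),sqrt (19), 5,6]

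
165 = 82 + 83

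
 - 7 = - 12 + 5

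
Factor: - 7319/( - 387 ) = 3^( - 2 )*13^1*43^( - 1 )*563^1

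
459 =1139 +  - 680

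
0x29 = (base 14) 2d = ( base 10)41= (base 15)2b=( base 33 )18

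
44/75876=11/18969 = 0.00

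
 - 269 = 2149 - 2418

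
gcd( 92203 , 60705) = 1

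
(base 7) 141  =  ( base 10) 78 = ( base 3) 2220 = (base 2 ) 1001110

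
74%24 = 2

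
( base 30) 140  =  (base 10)1020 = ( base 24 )1ic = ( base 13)606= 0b1111111100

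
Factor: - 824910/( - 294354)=137485/49059 = 3^ ( - 3)*5^1* 23^(  -  1 )*31^1*79^( - 1 )*887^1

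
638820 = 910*702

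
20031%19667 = 364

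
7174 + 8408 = 15582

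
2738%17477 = 2738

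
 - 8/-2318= 4/1159 = 0.00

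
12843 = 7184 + 5659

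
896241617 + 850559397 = 1746801014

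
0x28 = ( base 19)22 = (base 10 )40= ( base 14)2C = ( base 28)1c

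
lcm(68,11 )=748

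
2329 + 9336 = 11665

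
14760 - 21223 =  - 6463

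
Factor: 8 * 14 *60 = 2^6*3^1 *5^1*7^1 = 6720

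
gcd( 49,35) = 7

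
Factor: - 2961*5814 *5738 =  - 98781127452 = - 2^2*3^4 * 7^1*17^1*19^2*47^1*151^1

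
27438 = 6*4573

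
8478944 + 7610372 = 16089316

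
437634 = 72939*6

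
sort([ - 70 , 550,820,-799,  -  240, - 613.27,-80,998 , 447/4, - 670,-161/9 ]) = [ - 799, - 670,  -  613.27, - 240, - 80, - 70,- 161/9,447/4 , 550,  820, 998 ]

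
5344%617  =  408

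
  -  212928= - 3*70976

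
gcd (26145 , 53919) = 9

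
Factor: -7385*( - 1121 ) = 5^1*7^1 *19^1 * 59^1*211^1 = 8278585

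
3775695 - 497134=3278561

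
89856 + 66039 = 155895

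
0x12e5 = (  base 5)123322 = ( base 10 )4837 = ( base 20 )c1h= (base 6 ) 34221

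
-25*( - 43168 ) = 1079200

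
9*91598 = 824382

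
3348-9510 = -6162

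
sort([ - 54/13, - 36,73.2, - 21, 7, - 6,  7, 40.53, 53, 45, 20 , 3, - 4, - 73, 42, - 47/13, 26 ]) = [-73,-36 ,-21, - 6,-54/13, - 4, - 47/13, 3,7, 7, 20, 26, 40.53, 42, 45,  53, 73.2]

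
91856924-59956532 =31900392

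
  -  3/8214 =-1/2738  =  -  0.00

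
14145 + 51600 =65745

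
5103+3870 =8973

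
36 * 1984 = 71424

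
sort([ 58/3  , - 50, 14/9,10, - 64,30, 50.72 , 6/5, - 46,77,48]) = [ - 64,  -  50, - 46, 6/5,  14/9, 10, 58/3,30, 48,50.72, 77 ]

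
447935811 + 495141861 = 943077672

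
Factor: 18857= 109^1*173^1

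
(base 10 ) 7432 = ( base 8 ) 16410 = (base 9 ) 11167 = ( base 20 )IBC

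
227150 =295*770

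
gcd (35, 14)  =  7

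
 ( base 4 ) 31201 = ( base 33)Q7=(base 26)177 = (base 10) 865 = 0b1101100001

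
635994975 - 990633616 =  - 354638641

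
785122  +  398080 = 1183202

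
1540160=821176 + 718984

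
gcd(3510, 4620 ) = 30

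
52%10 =2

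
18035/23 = 784 + 3/23  =  784.13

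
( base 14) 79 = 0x6b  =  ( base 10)107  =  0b1101011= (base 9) 128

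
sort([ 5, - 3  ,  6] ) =[ - 3,5,6] 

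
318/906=53/151 = 0.35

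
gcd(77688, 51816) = 24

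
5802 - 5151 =651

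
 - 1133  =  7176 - 8309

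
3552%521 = 426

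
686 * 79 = 54194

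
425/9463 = 425/9463 = 0.04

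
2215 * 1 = 2215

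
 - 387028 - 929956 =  - 1316984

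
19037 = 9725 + 9312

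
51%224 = 51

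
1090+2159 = 3249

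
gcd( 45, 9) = 9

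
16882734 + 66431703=83314437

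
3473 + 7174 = 10647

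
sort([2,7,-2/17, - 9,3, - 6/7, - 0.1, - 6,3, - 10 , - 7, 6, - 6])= [ - 10,-9,  -  7, - 6, - 6, - 6/7, - 2/17,-0.1,2, 3,3 , 6,  7]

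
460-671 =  - 211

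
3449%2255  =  1194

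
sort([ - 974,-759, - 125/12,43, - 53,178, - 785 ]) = [- 974, - 785, - 759, - 53, - 125/12, 43, 178]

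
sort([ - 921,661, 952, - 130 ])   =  [ - 921,  -  130, 661, 952 ]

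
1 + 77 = 78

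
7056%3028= 1000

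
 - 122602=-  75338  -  47264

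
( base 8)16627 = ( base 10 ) 7575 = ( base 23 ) e78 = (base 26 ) b59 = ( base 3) 101101120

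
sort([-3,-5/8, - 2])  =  [-3, - 2, - 5/8] 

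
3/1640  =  3/1640=0.00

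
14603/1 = 14603 = 14603.00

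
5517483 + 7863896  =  13381379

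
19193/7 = 2741 + 6/7 = 2741.86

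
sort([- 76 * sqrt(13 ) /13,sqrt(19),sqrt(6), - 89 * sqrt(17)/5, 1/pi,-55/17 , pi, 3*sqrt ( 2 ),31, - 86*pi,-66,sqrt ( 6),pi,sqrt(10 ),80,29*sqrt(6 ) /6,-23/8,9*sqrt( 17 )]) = [ - 86*pi,-89*sqrt(17) /5, - 66, - 76 * sqrt ( 13 ) /13, - 55/17, - 23/8, 1/pi, sqrt(6), sqrt( 6 ) , pi,pi , sqrt( 10 ),3*  sqrt ( 2),sqrt(19),29*sqrt(6) /6,31, 9*sqrt(17), 80] 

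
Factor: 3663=3^2*11^1*37^1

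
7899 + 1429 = 9328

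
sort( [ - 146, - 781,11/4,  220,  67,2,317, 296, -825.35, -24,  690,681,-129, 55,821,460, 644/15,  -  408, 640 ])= [ - 825.35, - 781, - 408, - 146, -129, - 24,  2, 11/4,644/15,  55,67,220, 296 , 317,460, 640, 681,690,  821 ] 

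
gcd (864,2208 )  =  96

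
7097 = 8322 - 1225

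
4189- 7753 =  - 3564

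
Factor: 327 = 3^1*109^1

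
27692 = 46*602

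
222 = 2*111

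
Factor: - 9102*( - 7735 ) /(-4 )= - 2^(-1 ) * 3^1*5^1 *7^1*13^1  *17^1*37^1*41^1 = -  35201985/2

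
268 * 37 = 9916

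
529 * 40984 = 21680536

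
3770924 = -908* (-4153)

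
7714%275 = 14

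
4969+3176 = 8145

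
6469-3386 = 3083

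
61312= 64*958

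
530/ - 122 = -5 + 40/61 = - 4.34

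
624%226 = 172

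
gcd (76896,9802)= 2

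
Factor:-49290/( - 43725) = 2^1*5^( - 1 )*11^( - 1 ) * 31^1 = 62/55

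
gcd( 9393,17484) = 93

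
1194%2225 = 1194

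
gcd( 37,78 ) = 1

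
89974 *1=89974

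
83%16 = 3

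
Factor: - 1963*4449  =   - 3^1*13^1*151^1* 1483^1 = -8733387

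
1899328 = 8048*236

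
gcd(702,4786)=2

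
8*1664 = 13312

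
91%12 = 7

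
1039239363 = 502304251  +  536935112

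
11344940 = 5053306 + 6291634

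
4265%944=489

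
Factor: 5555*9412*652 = 34088946320 = 2^4*5^1*11^1*13^1*101^1*163^1*181^1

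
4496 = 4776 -280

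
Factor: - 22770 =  -2^1*3^2 * 5^1*11^1*23^1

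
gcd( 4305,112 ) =7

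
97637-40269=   57368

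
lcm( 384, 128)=384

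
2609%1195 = 219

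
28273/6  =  4712  +  1/6 = 4712.17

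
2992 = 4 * 748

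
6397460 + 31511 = 6428971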